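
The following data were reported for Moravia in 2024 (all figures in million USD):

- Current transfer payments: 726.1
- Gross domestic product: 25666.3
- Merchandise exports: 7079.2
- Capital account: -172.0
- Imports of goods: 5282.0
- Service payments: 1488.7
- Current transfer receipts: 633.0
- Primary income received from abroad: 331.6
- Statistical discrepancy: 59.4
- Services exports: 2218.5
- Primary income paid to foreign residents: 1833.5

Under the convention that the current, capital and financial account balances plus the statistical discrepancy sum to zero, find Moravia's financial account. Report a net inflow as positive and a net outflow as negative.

-819.4

Goods balance = 7079.2 - 5282.0 = 1797.2
Services balance = 2218.5 - 1488.7 = 729.8
Trade balance (goods + services) = 1797.2 + 729.8 = 2527.0
Net primary income = 331.6 - 1833.5 = -1501.9
Net secondary income = 633.0 - 726.1 = -93.1
Current account = 2527.0 + (-1501.9) + (-93.1) = 932.0
Financial account = -(932.0 + (-172.0) + 59.4) = -819.4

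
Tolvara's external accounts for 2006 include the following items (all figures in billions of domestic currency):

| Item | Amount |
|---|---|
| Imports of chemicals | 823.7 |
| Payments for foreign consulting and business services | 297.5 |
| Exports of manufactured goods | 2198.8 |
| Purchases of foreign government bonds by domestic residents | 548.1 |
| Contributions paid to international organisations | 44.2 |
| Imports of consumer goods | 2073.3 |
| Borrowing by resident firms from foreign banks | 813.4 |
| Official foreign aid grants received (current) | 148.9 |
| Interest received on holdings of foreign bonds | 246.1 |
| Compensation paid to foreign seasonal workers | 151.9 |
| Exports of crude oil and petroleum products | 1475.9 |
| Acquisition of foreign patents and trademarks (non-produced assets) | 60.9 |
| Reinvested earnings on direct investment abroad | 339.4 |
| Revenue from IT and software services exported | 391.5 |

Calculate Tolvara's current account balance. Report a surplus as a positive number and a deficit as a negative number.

1410.0

Goods: -2073.3 + 1475.9 - 823.7 + 2198.8 = 777.7
Services: -297.5 + 391.5 = 94.0
Primary income: -151.9 + 246.1 + 339.4 = 433.6
Secondary income: 148.9 - 44.2 = 104.7
Current account = 777.7 + 94.0 + 433.6 + 104.7 = 1410.0
(Excluded from the current account — financial account: purchases of foreign government bonds by domestic residents 548.1, borrowing by resident firms from foreign banks 813.4; capital account: acquisition of foreign patents and trademarks (non-produced assets) 60.9.)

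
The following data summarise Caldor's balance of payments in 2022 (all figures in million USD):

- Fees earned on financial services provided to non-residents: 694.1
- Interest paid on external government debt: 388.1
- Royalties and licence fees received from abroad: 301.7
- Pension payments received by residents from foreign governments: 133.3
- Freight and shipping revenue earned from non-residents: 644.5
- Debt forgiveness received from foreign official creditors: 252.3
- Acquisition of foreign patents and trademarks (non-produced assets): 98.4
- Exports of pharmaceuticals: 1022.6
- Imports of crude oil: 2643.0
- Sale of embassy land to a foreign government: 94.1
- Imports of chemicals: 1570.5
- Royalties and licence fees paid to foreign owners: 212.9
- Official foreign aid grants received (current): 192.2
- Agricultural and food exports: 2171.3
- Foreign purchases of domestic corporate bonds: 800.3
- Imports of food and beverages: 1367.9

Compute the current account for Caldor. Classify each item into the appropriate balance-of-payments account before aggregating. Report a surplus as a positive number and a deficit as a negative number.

Goods: -1367.9 - 2643.0 + 2171.3 - 1570.5 + 1022.6 = -2387.5
Services: 301.7 + 644.5 + 694.1 - 212.9 = 1427.4
Primary income: -388.1
Secondary income: 133.3 + 192.2 = 325.5
Current account = (-2387.5) + 1427.4 + (-388.1) + 325.5 = -1022.7
(Excluded from the current account — capital account: debt forgiveness received from foreign official creditors 252.3, acquisition of foreign patents and trademarks (non-produced assets) 98.4, sale of embassy land to a foreign government 94.1; financial account: foreign purchases of domestic corporate bonds 800.3.)

-1022.7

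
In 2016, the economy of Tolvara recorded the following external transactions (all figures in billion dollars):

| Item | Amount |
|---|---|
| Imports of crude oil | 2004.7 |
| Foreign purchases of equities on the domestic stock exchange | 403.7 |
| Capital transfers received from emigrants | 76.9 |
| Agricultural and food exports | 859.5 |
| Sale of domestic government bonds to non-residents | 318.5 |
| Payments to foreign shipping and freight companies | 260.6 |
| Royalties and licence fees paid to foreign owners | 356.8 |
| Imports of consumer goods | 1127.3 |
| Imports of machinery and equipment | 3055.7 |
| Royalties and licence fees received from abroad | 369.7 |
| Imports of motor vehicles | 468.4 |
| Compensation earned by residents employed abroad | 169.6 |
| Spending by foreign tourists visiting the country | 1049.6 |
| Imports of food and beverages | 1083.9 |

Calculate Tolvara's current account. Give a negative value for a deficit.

Goods: 859.5 - 3055.7 - 468.4 - 1083.9 - 2004.7 - 1127.3 = -6880.5
Services: -260.6 - 356.8 + 1049.6 + 369.7 = 801.9
Primary income: 169.6
Current account = (-6880.5) + 801.9 + 169.6 = -5909.0
(Excluded from the current account — financial account: foreign purchases of equities on the domestic stock exchange 403.7, sale of domestic government bonds to non-residents 318.5; capital account: capital transfers received from emigrants 76.9.)

-5909.0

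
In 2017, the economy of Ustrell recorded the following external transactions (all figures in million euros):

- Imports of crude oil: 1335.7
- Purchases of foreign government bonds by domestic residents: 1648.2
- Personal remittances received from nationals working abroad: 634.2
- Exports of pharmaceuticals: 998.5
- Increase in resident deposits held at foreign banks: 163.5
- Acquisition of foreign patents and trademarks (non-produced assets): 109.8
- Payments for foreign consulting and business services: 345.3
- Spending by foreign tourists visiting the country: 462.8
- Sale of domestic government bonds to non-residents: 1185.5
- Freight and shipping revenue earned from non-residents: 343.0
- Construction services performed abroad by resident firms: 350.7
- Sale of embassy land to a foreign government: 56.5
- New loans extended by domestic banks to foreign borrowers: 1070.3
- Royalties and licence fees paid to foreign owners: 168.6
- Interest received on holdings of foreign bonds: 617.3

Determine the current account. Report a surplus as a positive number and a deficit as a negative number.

Goods: -1335.7 + 998.5 = -337.2
Services: 462.8 + 343.0 - 168.6 + 350.7 - 345.3 = 642.6
Primary income: 617.3
Secondary income: 634.2
Current account = (-337.2) + 642.6 + 617.3 + 634.2 = 1556.9
(Excluded from the current account — financial account: purchases of foreign government bonds by domestic residents 1648.2, increase in resident deposits held at foreign banks 163.5, sale of domestic government bonds to non-residents 1185.5, new loans extended by domestic banks to foreign borrowers 1070.3; capital account: acquisition of foreign patents and trademarks (non-produced assets) 109.8, sale of embassy land to a foreign government 56.5.)

1556.9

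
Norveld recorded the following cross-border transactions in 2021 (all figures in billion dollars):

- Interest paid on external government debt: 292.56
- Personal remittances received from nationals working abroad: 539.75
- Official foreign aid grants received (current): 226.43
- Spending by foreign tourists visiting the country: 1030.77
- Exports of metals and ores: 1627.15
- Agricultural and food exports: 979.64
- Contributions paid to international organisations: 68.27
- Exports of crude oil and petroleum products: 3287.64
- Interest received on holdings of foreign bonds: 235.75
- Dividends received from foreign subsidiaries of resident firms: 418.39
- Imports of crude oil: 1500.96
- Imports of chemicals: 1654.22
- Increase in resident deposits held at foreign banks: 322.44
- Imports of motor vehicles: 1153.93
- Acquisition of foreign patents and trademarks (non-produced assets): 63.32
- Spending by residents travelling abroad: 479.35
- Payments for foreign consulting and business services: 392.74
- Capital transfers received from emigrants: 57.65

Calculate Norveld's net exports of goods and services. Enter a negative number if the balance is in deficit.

Goods: -1153.93 - 1654.22 + 3287.64 - 1500.96 + 979.64 + 1627.15 = 1585.32
Services: -479.35 + 1030.77 - 392.74 = 158.68
Trade balance = 1585.32 + 158.68 = 1744.00
(Excluded from the trade balance — primary income: interest paid on external government debt 292.56, interest received on holdings of foreign bonds 235.75, dividends received from foreign subsidiaries of resident firms 418.39; secondary income: personal remittances received from nationals working abroad 539.75, official foreign aid grants received (current) 226.43, contributions paid to international organisations 68.27; financial account: increase in resident deposits held at foreign banks 322.44; capital account: acquisition of foreign patents and trademarks (non-produced assets) 63.32, capital transfers received from emigrants 57.65.)

1744.00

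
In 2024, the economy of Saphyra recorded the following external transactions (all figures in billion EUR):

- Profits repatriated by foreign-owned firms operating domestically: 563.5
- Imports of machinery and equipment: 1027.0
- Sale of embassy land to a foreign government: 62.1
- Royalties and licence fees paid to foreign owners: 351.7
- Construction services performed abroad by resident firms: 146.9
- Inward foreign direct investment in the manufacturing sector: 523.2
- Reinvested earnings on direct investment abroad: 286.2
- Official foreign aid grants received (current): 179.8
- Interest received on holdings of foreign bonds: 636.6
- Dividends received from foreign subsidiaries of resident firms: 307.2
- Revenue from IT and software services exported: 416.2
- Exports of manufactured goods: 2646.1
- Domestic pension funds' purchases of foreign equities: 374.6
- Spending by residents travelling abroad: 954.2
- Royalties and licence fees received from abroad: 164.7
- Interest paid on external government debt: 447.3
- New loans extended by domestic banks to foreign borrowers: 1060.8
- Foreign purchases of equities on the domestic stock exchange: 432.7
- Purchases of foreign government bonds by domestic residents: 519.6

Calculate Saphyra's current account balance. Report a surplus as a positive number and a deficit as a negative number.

Goods: 2646.1 - 1027.0 = 1619.1
Services: -351.7 + 416.2 + 164.7 - 954.2 + 146.9 = -578.1
Primary income: 636.6 - 563.5 - 447.3 + 286.2 + 307.2 = 219.2
Secondary income: 179.8
Current account = 1619.1 + (-578.1) + 219.2 + 179.8 = 1440.0
(Excluded from the current account — capital account: sale of embassy land to a foreign government 62.1; financial account: inward foreign direct investment in the manufacturing sector 523.2, domestic pension funds' purchases of foreign equities 374.6, new loans extended by domestic banks to foreign borrowers 1060.8, foreign purchases of equities on the domestic stock exchange 432.7, purchases of foreign government bonds by domestic residents 519.6.)

1440.0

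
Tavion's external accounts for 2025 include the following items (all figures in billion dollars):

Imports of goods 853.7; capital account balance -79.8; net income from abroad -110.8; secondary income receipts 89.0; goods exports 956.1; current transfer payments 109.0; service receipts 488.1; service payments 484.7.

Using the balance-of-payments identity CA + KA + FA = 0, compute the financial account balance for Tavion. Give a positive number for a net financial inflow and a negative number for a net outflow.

104.8

Goods balance = 956.1 - 853.7 = 102.4
Services balance = 488.1 - 484.7 = 3.4
Trade balance (goods + services) = 102.4 + 3.4 = 105.8
Net primary income = -110.8
Net secondary income = 89.0 - 109.0 = -20.0
Current account = 105.8 + (-110.8) + (-20.0) = -25.0
Financial account = -(-25.0 + (-79.8)) = 104.8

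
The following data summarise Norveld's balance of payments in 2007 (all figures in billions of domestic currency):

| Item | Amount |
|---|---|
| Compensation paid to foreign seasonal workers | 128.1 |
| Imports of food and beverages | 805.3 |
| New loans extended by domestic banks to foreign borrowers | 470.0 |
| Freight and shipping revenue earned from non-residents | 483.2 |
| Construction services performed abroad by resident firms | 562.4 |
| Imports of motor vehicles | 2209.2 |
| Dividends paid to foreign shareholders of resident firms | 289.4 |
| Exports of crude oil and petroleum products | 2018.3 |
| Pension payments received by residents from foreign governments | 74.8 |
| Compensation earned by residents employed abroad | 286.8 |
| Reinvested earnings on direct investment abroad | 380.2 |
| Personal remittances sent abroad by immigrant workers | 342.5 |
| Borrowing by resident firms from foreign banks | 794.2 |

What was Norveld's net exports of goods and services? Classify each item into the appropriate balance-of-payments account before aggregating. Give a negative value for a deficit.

49.4

Goods: 2018.3 - 805.3 - 2209.2 = -996.2
Services: 483.2 + 562.4 = 1045.6
Trade balance = -996.2 + 1045.6 = 49.4
(Excluded from the trade balance — primary income: compensation paid to foreign seasonal workers 128.1, dividends paid to foreign shareholders of resident firms 289.4, compensation earned by residents employed abroad 286.8, reinvested earnings on direct investment abroad 380.2; financial account: new loans extended by domestic banks to foreign borrowers 470.0, borrowing by resident firms from foreign banks 794.2; secondary income: pension payments received by residents from foreign governments 74.8, personal remittances sent abroad by immigrant workers 342.5.)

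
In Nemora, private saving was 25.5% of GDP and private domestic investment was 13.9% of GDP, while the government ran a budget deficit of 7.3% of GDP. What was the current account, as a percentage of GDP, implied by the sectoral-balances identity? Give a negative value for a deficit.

4.3

By the sectoral-balances identity, CA = (S_private - I) + (T - G).
Private balance = 25.5 - 13.9 = 11.6
Government balance (T - G) = -7.3
CA = 11.6 + (-7.3) = 4.3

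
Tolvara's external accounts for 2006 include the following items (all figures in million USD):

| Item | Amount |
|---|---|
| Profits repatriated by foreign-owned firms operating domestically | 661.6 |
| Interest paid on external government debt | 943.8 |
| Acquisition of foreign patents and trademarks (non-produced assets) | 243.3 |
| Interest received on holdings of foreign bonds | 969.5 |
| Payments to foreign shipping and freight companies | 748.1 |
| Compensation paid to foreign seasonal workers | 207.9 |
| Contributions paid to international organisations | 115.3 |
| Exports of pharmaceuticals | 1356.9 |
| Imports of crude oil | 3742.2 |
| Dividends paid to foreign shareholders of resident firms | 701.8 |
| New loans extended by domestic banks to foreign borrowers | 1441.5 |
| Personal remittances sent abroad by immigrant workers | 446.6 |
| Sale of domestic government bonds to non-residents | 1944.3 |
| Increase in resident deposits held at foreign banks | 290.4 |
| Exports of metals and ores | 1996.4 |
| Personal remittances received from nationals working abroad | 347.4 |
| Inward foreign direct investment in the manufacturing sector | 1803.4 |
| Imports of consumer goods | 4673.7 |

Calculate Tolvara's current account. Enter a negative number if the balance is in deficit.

Goods: 1996.4 + 1356.9 - 3742.2 - 4673.7 = -5062.6
Services: -748.1
Primary income: -943.8 - 661.6 + 969.5 - 701.8 - 207.9 = -1545.6
Secondary income: -446.6 - 115.3 + 347.4 = -214.5
Current account = (-5062.6) + (-748.1) + (-1545.6) + (-214.5) = -7570.8
(Excluded from the current account — capital account: acquisition of foreign patents and trademarks (non-produced assets) 243.3; financial account: new loans extended by domestic banks to foreign borrowers 1441.5, sale of domestic government bonds to non-residents 1944.3, increase in resident deposits held at foreign banks 290.4, inward foreign direct investment in the manufacturing sector 1803.4.)

-7570.8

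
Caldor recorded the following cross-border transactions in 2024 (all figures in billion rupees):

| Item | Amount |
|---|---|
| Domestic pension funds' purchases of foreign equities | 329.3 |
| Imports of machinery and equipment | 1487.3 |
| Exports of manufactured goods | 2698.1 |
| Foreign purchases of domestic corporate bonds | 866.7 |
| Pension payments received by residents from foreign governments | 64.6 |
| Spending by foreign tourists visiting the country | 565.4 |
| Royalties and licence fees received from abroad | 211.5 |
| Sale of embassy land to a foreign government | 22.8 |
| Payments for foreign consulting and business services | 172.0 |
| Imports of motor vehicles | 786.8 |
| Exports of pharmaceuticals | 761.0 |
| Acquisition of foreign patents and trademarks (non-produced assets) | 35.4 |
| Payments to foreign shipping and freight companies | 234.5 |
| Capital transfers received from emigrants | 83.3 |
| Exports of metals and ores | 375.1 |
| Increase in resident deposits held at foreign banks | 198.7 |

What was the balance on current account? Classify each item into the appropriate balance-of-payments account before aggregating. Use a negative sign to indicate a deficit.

Goods: -786.8 + 761.0 + 2698.1 + 375.1 - 1487.3 = 1560.1
Services: 565.4 - 234.5 + 211.5 - 172.0 = 370.4
Secondary income: 64.6
Current account = 1560.1 + 370.4 + 64.6 = 1995.1
(Excluded from the current account — financial account: domestic pension funds' purchases of foreign equities 329.3, foreign purchases of domestic corporate bonds 866.7, increase in resident deposits held at foreign banks 198.7; capital account: sale of embassy land to a foreign government 22.8, acquisition of foreign patents and trademarks (non-produced assets) 35.4, capital transfers received from emigrants 83.3.)

1995.1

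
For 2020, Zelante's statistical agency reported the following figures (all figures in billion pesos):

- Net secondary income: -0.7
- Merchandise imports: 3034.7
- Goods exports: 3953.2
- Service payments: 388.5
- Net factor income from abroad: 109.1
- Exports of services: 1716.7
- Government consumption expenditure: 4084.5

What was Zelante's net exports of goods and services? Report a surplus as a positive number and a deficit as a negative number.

2246.7

Goods balance = 3953.2 - 3034.7 = 918.5
Services balance = 1716.7 - 388.5 = 1328.2
Trade balance (goods + services) = 918.5 + 1328.2 = 2246.7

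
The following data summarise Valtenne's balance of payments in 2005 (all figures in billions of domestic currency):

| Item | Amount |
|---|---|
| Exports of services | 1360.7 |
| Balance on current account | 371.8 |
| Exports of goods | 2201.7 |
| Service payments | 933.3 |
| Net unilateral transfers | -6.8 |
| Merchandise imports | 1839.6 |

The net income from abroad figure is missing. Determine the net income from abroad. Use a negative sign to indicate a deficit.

-410.9

Current account = goods balance + services balance + net primary income + net secondary income
Sum of the known components = 782.7
Net income from abroad = CA - (known components) = 371.8 - 782.7 = -410.9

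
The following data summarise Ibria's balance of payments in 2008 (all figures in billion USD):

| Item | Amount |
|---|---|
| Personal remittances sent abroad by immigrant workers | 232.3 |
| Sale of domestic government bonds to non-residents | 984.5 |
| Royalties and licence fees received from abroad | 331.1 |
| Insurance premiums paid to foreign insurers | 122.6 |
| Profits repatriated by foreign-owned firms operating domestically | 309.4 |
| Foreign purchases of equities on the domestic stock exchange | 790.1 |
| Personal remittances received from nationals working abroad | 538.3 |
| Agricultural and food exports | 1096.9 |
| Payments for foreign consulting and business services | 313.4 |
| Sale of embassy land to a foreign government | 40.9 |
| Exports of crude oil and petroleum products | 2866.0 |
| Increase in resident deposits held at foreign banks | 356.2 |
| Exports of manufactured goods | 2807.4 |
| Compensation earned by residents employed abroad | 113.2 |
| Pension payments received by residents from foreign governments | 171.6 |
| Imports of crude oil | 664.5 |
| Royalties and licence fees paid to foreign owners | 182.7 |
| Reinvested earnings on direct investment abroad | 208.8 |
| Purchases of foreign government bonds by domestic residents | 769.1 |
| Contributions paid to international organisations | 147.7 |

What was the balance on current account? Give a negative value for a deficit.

Goods: -664.5 + 2866.0 + 2807.4 + 1096.9 = 6105.8
Services: -182.7 - 122.6 - 313.4 + 331.1 = -287.6
Primary income: -309.4 + 208.8 + 113.2 = 12.6
Secondary income: -232.3 - 147.7 + 171.6 + 538.3 = 329.9
Current account = 6105.8 + (-287.6) + 12.6 + 329.9 = 6160.7
(Excluded from the current account — financial account: sale of domestic government bonds to non-residents 984.5, foreign purchases of equities on the domestic stock exchange 790.1, increase in resident deposits held at foreign banks 356.2, purchases of foreign government bonds by domestic residents 769.1; capital account: sale of embassy land to a foreign government 40.9.)

6160.7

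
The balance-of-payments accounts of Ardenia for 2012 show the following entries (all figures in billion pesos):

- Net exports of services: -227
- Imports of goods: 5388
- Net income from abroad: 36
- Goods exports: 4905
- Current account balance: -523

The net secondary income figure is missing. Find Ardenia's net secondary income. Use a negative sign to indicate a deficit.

Current account = goods balance + services balance + net primary income + net secondary income
Sum of the known components = -674
Net secondary income = CA - (known components) = -523 - (-674) = 151

151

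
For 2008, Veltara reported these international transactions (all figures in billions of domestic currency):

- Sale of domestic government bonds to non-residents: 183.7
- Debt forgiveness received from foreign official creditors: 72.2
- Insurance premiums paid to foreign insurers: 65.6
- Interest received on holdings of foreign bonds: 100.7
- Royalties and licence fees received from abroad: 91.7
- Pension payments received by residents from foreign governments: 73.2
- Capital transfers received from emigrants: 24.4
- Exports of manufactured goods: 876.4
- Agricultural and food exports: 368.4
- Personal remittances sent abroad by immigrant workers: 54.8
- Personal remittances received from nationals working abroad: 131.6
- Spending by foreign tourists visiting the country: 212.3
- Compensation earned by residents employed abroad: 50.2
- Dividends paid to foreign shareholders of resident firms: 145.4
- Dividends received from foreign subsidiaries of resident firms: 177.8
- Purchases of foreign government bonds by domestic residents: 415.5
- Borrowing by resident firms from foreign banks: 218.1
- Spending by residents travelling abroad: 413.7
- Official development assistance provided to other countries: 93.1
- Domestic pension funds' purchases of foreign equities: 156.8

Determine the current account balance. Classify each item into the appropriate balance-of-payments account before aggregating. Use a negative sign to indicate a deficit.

1309.7

Goods: 876.4 + 368.4 = 1244.8
Services: 91.7 - 65.6 + 212.3 - 413.7 = -175.3
Primary income: 50.2 - 145.4 + 100.7 + 177.8 = 183.3
Secondary income: 131.6 + 73.2 - 93.1 - 54.8 = 56.9
Current account = 1244.8 + (-175.3) + 183.3 + 56.9 = 1309.7
(Excluded from the current account — financial account: sale of domestic government bonds to non-residents 183.7, purchases of foreign government bonds by domestic residents 415.5, borrowing by resident firms from foreign banks 218.1, domestic pension funds' purchases of foreign equities 156.8; capital account: debt forgiveness received from foreign official creditors 72.2, capital transfers received from emigrants 24.4.)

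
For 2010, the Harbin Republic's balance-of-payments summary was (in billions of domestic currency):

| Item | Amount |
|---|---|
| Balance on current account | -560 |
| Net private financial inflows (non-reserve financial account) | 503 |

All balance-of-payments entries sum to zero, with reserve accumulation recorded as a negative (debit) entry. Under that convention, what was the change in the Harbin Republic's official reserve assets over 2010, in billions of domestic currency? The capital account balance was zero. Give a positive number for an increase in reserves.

-57

Official reserve transactions balance = -((-560) + 503) = 57
An accumulation of reserves is recorded as a debit (negative entry), so the change in the stock of reserves is the negative of that balance.
Change in official reserves = -(57) = -57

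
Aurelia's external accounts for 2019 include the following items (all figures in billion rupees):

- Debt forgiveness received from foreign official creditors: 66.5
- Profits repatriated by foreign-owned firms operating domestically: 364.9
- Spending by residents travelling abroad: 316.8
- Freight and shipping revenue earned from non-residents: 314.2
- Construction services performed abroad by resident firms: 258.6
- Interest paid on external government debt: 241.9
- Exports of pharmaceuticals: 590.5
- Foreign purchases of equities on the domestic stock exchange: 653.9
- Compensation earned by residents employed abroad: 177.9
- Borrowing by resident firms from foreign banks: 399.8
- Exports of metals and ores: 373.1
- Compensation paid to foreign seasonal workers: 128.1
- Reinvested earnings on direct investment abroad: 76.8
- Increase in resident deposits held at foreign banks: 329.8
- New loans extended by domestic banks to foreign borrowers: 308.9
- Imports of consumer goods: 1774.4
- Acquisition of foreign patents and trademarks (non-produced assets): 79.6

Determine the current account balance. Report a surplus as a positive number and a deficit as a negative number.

Goods: 590.5 - 1774.4 + 373.1 = -810.8
Services: -316.8 + 258.6 + 314.2 = 256.0
Primary income: -364.9 + 76.8 - 128.1 - 241.9 + 177.9 = -480.2
Current account = (-810.8) + 256.0 + (-480.2) = -1035.0
(Excluded from the current account — capital account: debt forgiveness received from foreign official creditors 66.5, acquisition of foreign patents and trademarks (non-produced assets) 79.6; financial account: foreign purchases of equities on the domestic stock exchange 653.9, borrowing by resident firms from foreign banks 399.8, increase in resident deposits held at foreign banks 329.8, new loans extended by domestic banks to foreign borrowers 308.9.)

-1035.0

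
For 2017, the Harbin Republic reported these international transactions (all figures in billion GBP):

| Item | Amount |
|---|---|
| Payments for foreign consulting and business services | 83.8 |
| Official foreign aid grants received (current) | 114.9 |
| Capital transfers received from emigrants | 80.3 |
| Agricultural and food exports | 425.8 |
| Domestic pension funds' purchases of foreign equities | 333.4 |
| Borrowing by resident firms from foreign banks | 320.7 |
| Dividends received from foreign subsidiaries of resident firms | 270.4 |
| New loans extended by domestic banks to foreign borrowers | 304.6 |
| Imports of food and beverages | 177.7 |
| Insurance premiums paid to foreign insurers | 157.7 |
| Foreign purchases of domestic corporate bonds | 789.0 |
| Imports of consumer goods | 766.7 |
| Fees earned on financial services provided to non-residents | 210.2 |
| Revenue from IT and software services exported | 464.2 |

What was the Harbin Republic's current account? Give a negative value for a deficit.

299.6

Goods: -177.7 - 766.7 + 425.8 = -518.6
Services: 464.2 - 157.7 + 210.2 - 83.8 = 432.9
Primary income: 270.4
Secondary income: 114.9
Current account = (-518.6) + 432.9 + 270.4 + 114.9 = 299.6
(Excluded from the current account — capital account: capital transfers received from emigrants 80.3; financial account: domestic pension funds' purchases of foreign equities 333.4, borrowing by resident firms from foreign banks 320.7, new loans extended by domestic banks to foreign borrowers 304.6, foreign purchases of domestic corporate bonds 789.0.)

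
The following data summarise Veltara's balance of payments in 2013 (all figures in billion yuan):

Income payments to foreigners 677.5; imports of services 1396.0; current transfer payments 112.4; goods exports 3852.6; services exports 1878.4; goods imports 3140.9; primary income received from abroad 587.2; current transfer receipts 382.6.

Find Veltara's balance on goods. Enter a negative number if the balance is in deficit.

Goods balance = 3852.6 - 3140.9 = 711.7

711.7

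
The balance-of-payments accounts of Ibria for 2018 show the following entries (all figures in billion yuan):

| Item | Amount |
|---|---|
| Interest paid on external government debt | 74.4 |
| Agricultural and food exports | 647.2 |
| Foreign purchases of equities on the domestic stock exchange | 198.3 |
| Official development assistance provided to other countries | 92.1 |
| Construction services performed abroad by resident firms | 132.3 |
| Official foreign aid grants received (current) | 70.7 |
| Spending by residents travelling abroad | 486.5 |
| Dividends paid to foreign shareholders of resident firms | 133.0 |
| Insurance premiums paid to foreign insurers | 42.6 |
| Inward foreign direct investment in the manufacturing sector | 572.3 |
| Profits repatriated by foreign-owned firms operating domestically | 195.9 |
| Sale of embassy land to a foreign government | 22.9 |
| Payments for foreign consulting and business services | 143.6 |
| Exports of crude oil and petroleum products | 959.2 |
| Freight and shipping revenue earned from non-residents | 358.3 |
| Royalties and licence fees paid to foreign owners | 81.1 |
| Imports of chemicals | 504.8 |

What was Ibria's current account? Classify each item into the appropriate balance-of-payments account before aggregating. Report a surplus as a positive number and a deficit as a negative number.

Goods: 647.2 + 959.2 - 504.8 = 1101.6
Services: -42.6 - 143.6 + 132.3 - 486.5 + 358.3 - 81.1 = -263.2
Primary income: -74.4 - 195.9 - 133.0 = -403.3
Secondary income: 70.7 - 92.1 = -21.4
Current account = 1101.6 + (-263.2) + (-403.3) + (-21.4) = 413.7
(Excluded from the current account — financial account: foreign purchases of equities on the domestic stock exchange 198.3, inward foreign direct investment in the manufacturing sector 572.3; capital account: sale of embassy land to a foreign government 22.9.)

413.7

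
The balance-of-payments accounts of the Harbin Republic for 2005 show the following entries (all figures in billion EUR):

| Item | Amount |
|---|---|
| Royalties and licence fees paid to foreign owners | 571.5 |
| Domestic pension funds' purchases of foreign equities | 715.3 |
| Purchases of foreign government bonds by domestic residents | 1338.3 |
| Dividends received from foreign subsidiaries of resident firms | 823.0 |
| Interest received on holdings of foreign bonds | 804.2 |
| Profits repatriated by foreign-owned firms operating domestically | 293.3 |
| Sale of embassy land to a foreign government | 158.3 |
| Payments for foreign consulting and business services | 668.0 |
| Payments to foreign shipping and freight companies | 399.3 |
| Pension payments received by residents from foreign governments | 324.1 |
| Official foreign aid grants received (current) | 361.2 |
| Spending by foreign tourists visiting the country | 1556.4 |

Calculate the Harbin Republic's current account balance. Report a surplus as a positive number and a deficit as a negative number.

Services: -668.0 - 571.5 + 1556.4 - 399.3 = -82.4
Primary income: -293.3 + 823.0 + 804.2 = 1333.9
Secondary income: 324.1 + 361.2 = 685.3
Current account = (-82.4) + 1333.9 + 685.3 = 1936.8
(Excluded from the current account — financial account: domestic pension funds' purchases of foreign equities 715.3, purchases of foreign government bonds by domestic residents 1338.3; capital account: sale of embassy land to a foreign government 158.3.)

1936.8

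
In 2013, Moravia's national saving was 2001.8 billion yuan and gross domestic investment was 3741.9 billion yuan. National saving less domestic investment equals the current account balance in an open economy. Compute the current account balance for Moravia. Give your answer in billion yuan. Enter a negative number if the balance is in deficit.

-1740.1

CA = S - I = 2001.8 - 3741.9 = -1740.1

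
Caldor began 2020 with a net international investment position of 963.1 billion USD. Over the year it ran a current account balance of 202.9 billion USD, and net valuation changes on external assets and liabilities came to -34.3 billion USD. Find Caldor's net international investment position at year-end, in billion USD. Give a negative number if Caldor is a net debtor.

1131.7

Change in NIIP = current account + net valuation change = 202.9 + (-34.3) = 168.6
End-of-year NIIP = 963.1 + 168.6 = 1131.7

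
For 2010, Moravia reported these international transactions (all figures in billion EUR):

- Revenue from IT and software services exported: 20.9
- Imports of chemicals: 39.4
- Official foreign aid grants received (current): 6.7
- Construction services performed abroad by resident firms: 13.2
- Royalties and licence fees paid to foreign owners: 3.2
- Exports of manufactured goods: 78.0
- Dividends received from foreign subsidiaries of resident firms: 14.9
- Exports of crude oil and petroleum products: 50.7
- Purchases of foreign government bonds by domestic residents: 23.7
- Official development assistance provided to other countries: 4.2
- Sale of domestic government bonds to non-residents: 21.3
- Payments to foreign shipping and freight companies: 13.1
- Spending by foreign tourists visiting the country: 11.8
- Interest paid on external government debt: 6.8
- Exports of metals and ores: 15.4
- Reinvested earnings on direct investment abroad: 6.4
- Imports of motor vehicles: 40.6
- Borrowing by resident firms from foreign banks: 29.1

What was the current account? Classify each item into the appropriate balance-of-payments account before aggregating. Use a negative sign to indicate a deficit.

110.7

Goods: 15.4 - 39.4 + 50.7 + 78.0 - 40.6 = 64.1
Services: 13.2 - 3.2 - 13.1 + 20.9 + 11.8 = 29.6
Primary income: 6.4 + 14.9 - 6.8 = 14.5
Secondary income: -4.2 + 6.7 = 2.5
Current account = 64.1 + 29.6 + 14.5 + 2.5 = 110.7
(Excluded from the current account — financial account: purchases of foreign government bonds by domestic residents 23.7, sale of domestic government bonds to non-residents 21.3, borrowing by resident firms from foreign banks 29.1.)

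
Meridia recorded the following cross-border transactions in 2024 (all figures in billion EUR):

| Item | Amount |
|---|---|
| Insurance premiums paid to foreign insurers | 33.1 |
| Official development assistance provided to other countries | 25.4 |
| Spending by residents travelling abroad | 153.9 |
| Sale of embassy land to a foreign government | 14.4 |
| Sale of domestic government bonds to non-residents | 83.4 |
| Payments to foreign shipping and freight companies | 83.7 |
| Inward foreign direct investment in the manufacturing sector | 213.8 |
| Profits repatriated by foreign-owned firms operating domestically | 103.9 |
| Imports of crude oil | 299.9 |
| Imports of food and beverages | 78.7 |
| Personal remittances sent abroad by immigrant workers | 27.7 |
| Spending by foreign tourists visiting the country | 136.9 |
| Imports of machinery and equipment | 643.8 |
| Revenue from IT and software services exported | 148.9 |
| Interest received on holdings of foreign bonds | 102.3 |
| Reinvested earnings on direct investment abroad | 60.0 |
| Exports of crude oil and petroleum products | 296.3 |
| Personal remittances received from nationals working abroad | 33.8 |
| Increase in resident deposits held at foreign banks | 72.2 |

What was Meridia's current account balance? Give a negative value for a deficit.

-671.9

Goods: -299.9 - 643.8 + 296.3 - 78.7 = -726.1
Services: 148.9 - 153.9 + 136.9 - 83.7 - 33.1 = 15.1
Primary income: -103.9 + 60.0 + 102.3 = 58.4
Secondary income: -27.7 - 25.4 + 33.8 = -19.3
Current account = (-726.1) + 15.1 + 58.4 + (-19.3) = -671.9
(Excluded from the current account — capital account: sale of embassy land to a foreign government 14.4; financial account: sale of domestic government bonds to non-residents 83.4, inward foreign direct investment in the manufacturing sector 213.8, increase in resident deposits held at foreign banks 72.2.)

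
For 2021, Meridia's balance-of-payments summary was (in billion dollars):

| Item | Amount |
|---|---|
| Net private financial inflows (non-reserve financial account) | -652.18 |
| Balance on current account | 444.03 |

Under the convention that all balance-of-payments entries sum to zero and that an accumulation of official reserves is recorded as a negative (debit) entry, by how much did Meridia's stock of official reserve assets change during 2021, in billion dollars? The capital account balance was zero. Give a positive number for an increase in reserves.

-208.15

Official reserve transactions balance = -(444.03 + (-652.18)) = 208.15
An accumulation of reserves is recorded as a debit (negative entry), so the change in the stock of reserves is the negative of that balance.
Change in official reserves = -(208.15) = -208.15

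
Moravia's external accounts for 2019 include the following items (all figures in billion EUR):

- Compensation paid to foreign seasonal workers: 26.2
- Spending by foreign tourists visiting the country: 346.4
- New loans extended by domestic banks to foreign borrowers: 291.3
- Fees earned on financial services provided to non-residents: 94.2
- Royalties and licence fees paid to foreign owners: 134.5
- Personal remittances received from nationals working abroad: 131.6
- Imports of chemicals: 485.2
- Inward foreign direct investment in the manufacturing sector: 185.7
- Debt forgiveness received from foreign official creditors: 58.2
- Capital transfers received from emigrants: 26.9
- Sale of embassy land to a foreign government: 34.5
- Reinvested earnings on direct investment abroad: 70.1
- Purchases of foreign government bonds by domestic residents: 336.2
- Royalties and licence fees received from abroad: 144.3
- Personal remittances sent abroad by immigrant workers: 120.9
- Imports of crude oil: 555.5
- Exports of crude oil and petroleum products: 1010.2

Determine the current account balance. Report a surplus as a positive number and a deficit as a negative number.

474.5

Goods: -485.2 - 555.5 + 1010.2 = -30.5
Services: 144.3 - 134.5 + 346.4 + 94.2 = 450.4
Primary income: -26.2 + 70.1 = 43.9
Secondary income: -120.9 + 131.6 = 10.7
Current account = (-30.5) + 450.4 + 43.9 + 10.7 = 474.5
(Excluded from the current account — financial account: new loans extended by domestic banks to foreign borrowers 291.3, inward foreign direct investment in the manufacturing sector 185.7, purchases of foreign government bonds by domestic residents 336.2; capital account: debt forgiveness received from foreign official creditors 58.2, capital transfers received from emigrants 26.9, sale of embassy land to a foreign government 34.5.)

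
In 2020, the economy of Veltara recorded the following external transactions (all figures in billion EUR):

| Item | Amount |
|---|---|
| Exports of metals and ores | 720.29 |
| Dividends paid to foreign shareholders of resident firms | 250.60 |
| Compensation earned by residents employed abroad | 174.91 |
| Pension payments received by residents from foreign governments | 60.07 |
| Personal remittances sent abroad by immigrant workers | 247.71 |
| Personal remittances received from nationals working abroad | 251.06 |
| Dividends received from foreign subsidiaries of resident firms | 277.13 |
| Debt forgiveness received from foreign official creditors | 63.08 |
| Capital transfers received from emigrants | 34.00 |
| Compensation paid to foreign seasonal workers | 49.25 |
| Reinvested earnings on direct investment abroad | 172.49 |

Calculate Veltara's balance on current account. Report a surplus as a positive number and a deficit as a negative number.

1108.39

Goods: 720.29
Primary income: -49.25 + 174.91 + 172.49 + 277.13 - 250.60 = 324.68
Secondary income: 251.06 + 60.07 - 247.71 = 63.42
Current account = 720.29 + 324.68 + 63.42 = 1108.39
(Excluded from the current account — capital account: debt forgiveness received from foreign official creditors 63.08, capital transfers received from emigrants 34.00.)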